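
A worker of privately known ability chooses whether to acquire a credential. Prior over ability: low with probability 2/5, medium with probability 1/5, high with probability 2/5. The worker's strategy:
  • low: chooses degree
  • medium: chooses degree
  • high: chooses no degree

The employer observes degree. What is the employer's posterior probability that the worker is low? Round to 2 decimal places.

0.67

P(degree) = (2/5)·1 + (1/5)·1 + (2/5)·0 = 3/5
P(low | degree) = ((2/5)·1) / (3/5) = (2/5) / (3/5) = 2/3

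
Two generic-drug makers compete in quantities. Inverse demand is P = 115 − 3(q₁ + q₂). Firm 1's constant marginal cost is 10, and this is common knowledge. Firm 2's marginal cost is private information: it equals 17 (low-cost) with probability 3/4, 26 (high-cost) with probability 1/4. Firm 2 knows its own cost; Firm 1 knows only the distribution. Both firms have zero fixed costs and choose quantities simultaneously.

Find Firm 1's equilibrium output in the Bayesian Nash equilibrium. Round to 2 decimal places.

Firm 2 with cost c maximizes (115 − 3(q₁+q₂) − c)·q₂, giving q₂(c) = (115 − c − 3q₁)/6.
E[c₂] = 3/4·17 + 1/4·26 = 19.25
Firm 1's FOC against E[q₂] yields q₁ = (115 − 2·10 + E[c₂])/9 = (115 − 20 + 19.25)/9 = 12.6944.

12.69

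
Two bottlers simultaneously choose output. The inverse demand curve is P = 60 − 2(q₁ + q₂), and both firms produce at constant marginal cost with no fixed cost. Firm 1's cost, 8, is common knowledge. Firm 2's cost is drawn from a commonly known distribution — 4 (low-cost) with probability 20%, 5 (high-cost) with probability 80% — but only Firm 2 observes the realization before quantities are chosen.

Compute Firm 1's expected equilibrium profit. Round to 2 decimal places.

132.30

Type-c best response for Firm 2: q₂(c) = (60 − c)/4 − q₁/2.
Firm 1 maximizes expected profit; its first-order condition is 60 − 4q₁ − 2E[q₂] − 8 = 0.
Substituting E[q₂] and solving: E[c₂] = 4.8, so q₁ = (60 − 2·8 + 4.8)/6 = 8.13333.
E[P] = 60 − 2·(q₁ + E[q₂]) = 24.2667; Firm 1's expected profit = (E[P] − 8)·q₁ = (24.2667 − 8)·8.13333 = 132.302.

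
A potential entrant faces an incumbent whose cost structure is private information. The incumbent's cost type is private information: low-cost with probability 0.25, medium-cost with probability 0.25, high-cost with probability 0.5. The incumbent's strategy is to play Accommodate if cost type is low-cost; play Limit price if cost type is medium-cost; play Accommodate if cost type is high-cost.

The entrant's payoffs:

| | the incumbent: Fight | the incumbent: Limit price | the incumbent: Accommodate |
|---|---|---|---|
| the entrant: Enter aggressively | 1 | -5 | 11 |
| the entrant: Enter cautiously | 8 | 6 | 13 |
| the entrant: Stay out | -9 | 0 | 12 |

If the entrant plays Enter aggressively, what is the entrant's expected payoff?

7

E[Enter aggressively] = 0.25·11 + 0.25·(-5) + 0.5·11 = 2.75 + (-1.25) + 5.5 = 7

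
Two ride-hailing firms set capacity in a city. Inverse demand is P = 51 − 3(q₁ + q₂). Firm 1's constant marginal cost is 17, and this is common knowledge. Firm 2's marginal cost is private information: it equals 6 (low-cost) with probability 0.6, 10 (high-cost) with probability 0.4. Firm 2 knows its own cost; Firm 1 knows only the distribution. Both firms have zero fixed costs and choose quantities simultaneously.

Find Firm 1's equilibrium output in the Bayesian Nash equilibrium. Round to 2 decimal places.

2.73

Type-c best response for Firm 2: q₂(c) = (51 − c)/6 − q₁/2.
Firm 1 maximizes expected profit; its first-order condition is 51 − 6q₁ − 3E[q₂] − 17 = 0.
Substituting E[q₂] and solving: E[c₂] = 7.6, so q₁ = (51 − 2·17 + 7.6)/9 = 2.73333.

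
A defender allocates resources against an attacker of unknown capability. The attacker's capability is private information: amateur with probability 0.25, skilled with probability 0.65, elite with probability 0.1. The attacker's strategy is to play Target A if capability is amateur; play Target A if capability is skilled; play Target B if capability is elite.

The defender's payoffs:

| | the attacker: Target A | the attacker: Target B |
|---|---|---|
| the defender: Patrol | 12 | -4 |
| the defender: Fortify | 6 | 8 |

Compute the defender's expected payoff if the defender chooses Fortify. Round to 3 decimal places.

6.200

Take the expectation over the attacker's capability, weighting each type's action by its prior probability.
E[Fortify] = 0.25·6 + 0.65·6 + 0.1·8 = 1.5 + 3.9 + 0.8 = 6.2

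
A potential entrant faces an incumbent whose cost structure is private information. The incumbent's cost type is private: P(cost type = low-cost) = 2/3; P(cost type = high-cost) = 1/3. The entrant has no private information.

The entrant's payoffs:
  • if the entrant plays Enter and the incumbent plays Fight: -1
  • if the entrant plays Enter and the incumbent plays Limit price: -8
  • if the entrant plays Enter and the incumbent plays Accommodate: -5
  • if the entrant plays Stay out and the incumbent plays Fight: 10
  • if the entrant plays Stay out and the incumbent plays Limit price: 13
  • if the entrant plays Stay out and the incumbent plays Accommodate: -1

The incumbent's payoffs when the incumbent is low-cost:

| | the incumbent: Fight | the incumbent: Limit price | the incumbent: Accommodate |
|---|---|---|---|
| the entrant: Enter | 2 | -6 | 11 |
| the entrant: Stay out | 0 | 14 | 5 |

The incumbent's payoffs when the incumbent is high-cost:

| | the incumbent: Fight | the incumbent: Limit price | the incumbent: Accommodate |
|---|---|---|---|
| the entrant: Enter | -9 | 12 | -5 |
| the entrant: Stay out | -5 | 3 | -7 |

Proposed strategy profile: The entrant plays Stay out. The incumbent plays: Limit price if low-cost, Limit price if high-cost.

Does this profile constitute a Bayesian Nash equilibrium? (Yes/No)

The entrant plays Stay out: E[Stay out] = 2/3·(13) + 1/3·(13) = 13; E[Enter] = -8. Best-responding. ✓
The incumbent (cost type low-cost), facing Stay out: Fight gives 0, Limit price gives 14, Accommodate gives 5. Proposed Limit price is best. ✓
The incumbent (cost type high-cost), facing Stay out: Fight gives -5, Limit price gives 3, Accommodate gives -7. Proposed Limit price is best. ✓

Yes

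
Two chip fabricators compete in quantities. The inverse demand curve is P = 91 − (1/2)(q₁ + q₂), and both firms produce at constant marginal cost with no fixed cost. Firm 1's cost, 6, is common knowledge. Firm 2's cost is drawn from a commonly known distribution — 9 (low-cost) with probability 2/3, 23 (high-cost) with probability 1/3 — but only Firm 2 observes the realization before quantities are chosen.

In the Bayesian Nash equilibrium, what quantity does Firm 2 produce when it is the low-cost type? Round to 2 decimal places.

Type-c best response for Firm 2: q₂(c) = (91 − c) − q₁/2.
Firm 1 maximizes expected profit; its first-order condition is 91 − q₁ − (1/2)E[q₂] − 6 = 0.
Substituting E[q₂] and solving: E[c₂] = 13.6667, so q₁ = (91 − 2·6 + 13.6667)/(3/2) = 61.7778.
q₂(low-cost) = (91 − 9 − (1/2)·61.7778) = 51.1111.

51.11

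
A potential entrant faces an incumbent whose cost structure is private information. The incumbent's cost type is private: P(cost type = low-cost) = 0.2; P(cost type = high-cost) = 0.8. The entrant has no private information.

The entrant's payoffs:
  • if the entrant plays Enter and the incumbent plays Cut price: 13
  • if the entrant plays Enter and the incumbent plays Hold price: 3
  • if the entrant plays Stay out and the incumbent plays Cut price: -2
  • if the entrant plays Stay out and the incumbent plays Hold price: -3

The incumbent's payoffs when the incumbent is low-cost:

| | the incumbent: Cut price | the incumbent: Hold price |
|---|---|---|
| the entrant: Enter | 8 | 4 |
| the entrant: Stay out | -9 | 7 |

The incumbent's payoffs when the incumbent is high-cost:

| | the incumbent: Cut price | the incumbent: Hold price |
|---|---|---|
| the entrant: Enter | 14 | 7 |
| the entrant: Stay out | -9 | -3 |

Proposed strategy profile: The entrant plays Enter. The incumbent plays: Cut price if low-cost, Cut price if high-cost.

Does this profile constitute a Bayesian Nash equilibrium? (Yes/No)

Yes

The entrant plays Enter: E[Enter] = 0.2·(13) + 0.8·(13) = 13; E[Stay out] = -2. Best-responding. ✓
The incumbent (cost type low-cost), facing Enter: Cut price gives 8, Hold price gives 4. Proposed Cut price is best. ✓
The incumbent (cost type high-cost), facing Enter: Cut price gives 14, Hold price gives 7. Proposed Cut price is best. ✓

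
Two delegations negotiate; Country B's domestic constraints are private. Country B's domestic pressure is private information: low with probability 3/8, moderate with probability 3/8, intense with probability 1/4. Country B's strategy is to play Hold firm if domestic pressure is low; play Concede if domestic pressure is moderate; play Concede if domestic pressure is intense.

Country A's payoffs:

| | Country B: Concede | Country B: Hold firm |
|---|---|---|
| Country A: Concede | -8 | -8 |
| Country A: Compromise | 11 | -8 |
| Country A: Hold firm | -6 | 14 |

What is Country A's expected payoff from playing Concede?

E[Concede] = 3/8·(-8) + 3/8·(-8) + 1/4·(-8) = (-3) + (-3) + (-2) = -8

-8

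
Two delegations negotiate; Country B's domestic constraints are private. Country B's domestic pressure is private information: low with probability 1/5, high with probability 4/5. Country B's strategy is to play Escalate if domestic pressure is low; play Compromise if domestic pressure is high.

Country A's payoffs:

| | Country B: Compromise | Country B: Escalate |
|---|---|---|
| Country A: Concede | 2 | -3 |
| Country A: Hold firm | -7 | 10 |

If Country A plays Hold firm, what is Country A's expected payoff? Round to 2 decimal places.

-3.60

E[Hold firm] = 1/5·10 + 4/5·(-7) = 2 + (-28/5) = -18/5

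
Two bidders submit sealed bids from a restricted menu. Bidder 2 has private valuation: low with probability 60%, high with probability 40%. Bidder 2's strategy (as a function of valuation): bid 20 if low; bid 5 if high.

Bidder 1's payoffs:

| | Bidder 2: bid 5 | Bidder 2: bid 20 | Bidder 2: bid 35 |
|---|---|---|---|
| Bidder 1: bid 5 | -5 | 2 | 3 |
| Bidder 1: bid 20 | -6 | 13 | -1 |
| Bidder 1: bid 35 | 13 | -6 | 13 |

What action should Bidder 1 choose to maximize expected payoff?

bid 20

E[bid 5] = 0.6·(2) + 0.4·(-5) = -0.8
E[bid 20] = 0.6·(13) + 0.4·(-6) = 5.4
E[bid 35] = 0.6·(-6) + 0.4·(13) = 1.6
Best response: bid 20 (5.4 is the largest).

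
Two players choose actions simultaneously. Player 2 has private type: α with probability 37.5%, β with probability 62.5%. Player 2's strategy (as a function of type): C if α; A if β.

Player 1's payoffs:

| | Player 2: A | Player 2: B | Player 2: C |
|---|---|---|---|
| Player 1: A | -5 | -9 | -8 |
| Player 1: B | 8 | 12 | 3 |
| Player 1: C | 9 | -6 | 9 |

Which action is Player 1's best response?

Compute Player 1's expected payoff for each action, taking the expectation over Player 2's type.
E[A] = 0.375·(-8) + 0.625·(-5) = -6.125
E[B] = 0.375·(3) + 0.625·(8) = 6.125
E[C] = 0.375·(9) + 0.625·(9) = 9
Best response: C (9 is the largest).

C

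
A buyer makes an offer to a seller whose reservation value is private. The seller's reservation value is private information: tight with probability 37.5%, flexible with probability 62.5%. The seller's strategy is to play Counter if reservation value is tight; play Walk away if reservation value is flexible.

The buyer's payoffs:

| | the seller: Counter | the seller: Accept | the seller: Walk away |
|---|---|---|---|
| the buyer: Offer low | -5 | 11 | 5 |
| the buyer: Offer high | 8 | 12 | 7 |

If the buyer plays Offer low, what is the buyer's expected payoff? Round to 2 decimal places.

Take the expectation over the seller's reservation value, weighting each type's action by its prior probability.
E[Offer low] = 0.375·(-5) + 0.625·5 = (-1.875) + 3.125 = 1.25

1.25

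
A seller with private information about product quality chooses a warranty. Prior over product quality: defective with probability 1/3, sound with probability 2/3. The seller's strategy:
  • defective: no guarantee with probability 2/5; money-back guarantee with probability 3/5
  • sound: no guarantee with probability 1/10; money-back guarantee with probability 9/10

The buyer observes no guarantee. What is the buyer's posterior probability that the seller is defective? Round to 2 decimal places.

0.67

P(no guarantee) = (1/3)·(2/5) + (2/3)·(1/10) = 1/5
P(defective | no guarantee) = ((1/3)·(2/5)) / (1/5) = (2/15) / (1/5) = 2/3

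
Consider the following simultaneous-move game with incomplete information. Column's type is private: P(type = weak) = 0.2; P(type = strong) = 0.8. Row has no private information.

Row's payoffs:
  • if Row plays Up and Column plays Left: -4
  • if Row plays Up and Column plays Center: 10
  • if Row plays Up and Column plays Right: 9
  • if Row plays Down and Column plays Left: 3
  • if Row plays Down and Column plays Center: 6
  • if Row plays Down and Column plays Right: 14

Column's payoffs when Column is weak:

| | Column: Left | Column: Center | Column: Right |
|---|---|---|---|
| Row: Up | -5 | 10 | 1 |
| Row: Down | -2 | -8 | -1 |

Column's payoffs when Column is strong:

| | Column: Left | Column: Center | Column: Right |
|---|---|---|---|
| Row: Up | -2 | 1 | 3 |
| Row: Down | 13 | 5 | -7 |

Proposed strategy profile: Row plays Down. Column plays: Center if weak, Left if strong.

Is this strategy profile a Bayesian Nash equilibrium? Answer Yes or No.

A profile is a BNE iff every type of every player is best-responding given beliefs about the other side.
Row plays Down: E[Down] = 0.2·(6) + 0.8·(3) = 3.6; E[Up] = -1.2. Best-responding. ✓
Column (type weak), facing Down: Left gives -2, Center gives -8, Right gives -1. Proposed Center is not best — profitable deviation exists. ✗
Column (type strong), facing Down: Left gives 13, Center gives 5, Right gives -7. Proposed Left is best. ✓

No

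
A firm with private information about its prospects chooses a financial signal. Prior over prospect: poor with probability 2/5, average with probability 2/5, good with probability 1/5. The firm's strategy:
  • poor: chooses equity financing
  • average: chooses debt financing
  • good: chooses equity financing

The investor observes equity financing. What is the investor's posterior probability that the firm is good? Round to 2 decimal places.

P(equity financing) = (2/5)·1 + (2/5)·0 + (1/5)·1 = 3/5
P(good | equity financing) = ((1/5)·1) / (3/5) = (1/5) / (3/5) = 1/3

0.33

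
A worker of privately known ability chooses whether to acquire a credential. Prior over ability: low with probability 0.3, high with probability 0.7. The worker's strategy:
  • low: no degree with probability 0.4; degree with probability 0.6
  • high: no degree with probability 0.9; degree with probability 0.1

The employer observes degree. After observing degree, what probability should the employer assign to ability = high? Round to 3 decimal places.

P(degree) = 0.3·0.6 + 0.7·0.1 = 0.25
P(high | degree) = (0.7·0.1) / 0.25 = 0.07 / 0.25 = 0.28

0.280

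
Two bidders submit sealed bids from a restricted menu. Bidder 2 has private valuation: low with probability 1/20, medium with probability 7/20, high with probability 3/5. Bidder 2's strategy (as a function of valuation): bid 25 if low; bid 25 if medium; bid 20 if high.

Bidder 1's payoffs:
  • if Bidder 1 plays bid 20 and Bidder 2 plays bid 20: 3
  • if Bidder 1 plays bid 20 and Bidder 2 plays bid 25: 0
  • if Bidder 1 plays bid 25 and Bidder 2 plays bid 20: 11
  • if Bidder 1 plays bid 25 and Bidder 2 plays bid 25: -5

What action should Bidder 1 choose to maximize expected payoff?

bid 25

E[bid 20] = 1/20·(0) + 7/20·(0) + 3/5·(3) = 9/5
E[bid 25] = 1/20·(-5) + 7/20·(-5) + 3/5·(11) = 23/5
Best response: bid 25 (23/5 is the largest).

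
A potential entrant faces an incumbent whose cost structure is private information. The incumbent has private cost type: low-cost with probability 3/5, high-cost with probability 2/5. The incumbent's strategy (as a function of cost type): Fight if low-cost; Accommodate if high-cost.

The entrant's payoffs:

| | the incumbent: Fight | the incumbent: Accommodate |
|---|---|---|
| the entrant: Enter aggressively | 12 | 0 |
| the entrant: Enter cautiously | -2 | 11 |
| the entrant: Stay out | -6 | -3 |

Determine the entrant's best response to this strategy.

Enter aggressively

Compute the entrant's expected payoff for each action, taking the expectation over the incumbent's type.
E[Enter aggressively] = 3/5·(12) + 2/5·(0) = 36/5
E[Enter cautiously] = 3/5·(-2) + 2/5·(11) = 16/5
E[Stay out] = 3/5·(-6) + 2/5·(-3) = -24/5
Best response: Enter aggressively (36/5 is the largest).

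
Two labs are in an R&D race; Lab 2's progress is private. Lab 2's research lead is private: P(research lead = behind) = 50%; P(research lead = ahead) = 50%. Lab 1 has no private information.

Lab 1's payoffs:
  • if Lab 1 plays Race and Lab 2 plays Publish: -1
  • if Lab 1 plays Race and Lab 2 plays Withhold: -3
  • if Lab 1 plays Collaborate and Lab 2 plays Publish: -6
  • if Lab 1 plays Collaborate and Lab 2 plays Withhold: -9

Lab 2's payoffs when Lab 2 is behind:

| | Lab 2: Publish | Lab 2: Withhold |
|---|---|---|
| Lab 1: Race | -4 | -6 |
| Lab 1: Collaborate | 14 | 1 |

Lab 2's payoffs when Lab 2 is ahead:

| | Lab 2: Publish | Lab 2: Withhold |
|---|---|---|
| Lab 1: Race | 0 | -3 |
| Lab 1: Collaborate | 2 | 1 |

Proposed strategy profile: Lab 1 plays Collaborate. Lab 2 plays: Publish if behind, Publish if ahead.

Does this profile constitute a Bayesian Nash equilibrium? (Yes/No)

No

Lab 1 plays Collaborate: E[Collaborate] = 0.5·(-6) + 0.5·(-6) = -6; E[Race] = -1. Not best-responding. ✗
Lab 2 (research lead behind), facing Collaborate: Publish gives 14, Withhold gives 1. Proposed Publish is best. ✓
Lab 2 (research lead ahead), facing Collaborate: Publish gives 2, Withhold gives 1. Proposed Publish is best. ✓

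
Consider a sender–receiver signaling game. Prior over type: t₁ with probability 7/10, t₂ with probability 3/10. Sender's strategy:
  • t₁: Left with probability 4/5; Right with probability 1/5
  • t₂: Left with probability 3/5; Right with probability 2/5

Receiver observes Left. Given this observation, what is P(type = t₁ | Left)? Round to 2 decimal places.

0.76

Apply Bayes' rule using the sender's strategy as the likelihood.
P(Left) = (7/10)·(4/5) + (3/10)·(3/5) = 37/50
P(t₁ | Left) = ((7/10)·(4/5)) / (37/50) = (14/25) / (37/50) = 28/37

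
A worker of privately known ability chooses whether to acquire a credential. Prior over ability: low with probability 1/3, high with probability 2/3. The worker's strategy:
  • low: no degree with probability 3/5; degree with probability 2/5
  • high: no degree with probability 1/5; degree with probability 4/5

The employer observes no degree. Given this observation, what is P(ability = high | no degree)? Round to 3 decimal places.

P(no degree) = (1/3)·(3/5) + (2/3)·(1/5) = 1/3
P(high | no degree) = ((2/3)·(1/5)) / (1/3) = (2/15) / (1/3) = 2/5

0.400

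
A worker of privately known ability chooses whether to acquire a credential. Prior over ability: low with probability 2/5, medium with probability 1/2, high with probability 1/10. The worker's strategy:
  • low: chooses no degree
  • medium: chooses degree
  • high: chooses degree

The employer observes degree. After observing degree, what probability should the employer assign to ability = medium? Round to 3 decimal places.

0.833

P(degree) = (2/5)·0 + (1/2)·1 + (1/10)·1 = 3/5
P(medium | degree) = ((1/2)·1) / (3/5) = (1/2) / (3/5) = 5/6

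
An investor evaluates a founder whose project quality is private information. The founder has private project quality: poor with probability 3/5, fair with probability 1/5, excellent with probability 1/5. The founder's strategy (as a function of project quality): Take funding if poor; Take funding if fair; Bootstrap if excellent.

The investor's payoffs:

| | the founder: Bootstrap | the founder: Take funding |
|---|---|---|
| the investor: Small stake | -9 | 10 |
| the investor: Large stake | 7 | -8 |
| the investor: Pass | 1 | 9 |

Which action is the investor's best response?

Pass

E[Small stake] = 3/5·(10) + 1/5·(10) + 1/5·(-9) = 31/5
E[Large stake] = 3/5·(-8) + 1/5·(-8) + 1/5·(7) = -5
E[Pass] = 3/5·(9) + 1/5·(9) + 1/5·(1) = 37/5
Best response: Pass (37/5 is the largest).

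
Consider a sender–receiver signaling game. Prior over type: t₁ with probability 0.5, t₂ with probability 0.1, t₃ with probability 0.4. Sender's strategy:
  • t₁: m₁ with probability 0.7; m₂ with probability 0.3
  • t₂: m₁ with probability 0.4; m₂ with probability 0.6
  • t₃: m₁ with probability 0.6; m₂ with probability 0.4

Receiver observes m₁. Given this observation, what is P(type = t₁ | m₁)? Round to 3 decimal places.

0.556

P(m₁) = 0.5·0.7 + 0.1·0.4 + 0.4·0.6 = 0.63
P(t₁ | m₁) = (0.5·0.7) / 0.63 = 0.35 / 0.63 = 0.555556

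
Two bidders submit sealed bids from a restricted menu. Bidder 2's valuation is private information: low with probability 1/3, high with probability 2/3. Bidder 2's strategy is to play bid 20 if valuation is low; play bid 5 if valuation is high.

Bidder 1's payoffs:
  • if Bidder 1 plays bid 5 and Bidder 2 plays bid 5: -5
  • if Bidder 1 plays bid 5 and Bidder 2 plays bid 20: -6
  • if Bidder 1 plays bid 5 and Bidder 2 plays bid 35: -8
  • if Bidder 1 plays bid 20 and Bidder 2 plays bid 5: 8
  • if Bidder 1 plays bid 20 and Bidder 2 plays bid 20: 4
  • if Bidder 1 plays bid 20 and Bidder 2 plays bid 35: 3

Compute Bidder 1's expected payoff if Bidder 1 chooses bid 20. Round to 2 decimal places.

E[bid 20] = 1/3·4 + 2/3·8 = 4/3 + 16/3 = 20/3

6.67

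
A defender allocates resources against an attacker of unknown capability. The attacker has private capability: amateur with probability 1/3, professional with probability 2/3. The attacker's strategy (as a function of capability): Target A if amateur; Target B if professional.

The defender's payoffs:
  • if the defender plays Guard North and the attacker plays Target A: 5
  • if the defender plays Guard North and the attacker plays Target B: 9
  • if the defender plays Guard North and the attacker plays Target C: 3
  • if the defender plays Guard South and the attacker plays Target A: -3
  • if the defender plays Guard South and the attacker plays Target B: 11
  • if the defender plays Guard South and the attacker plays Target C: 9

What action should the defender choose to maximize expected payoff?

Guard North

Compute the defender's expected payoff for each action, taking the expectation over the attacker's type.
E[Guard North] = 1/3·(5) + 2/3·(9) = 23/3
E[Guard South] = 1/3·(-3) + 2/3·(11) = 19/3
Best response: Guard North (23/3 is the largest).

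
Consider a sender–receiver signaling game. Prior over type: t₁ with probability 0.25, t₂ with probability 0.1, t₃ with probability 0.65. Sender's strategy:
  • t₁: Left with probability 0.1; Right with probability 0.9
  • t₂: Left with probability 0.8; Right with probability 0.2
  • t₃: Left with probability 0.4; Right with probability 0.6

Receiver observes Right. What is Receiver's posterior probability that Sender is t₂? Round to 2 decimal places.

0.03

P(Right) = 0.25·0.9 + 0.1·0.2 + 0.65·0.6 = 0.635
P(t₂ | Right) = (0.1·0.2) / 0.635 = 0.02 / 0.635 = 0.0314961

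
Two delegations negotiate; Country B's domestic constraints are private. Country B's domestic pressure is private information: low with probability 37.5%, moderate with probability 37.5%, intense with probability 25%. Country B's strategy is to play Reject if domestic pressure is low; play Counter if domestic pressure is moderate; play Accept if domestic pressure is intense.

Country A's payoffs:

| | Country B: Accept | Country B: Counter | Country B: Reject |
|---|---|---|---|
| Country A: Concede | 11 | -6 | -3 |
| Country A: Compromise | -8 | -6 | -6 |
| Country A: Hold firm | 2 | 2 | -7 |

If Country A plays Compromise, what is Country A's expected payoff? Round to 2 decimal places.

-6.50

E[Compromise] = 0.375·(-6) + 0.375·(-6) + 0.25·(-8) = (-2.25) + (-2.25) + (-2) = -6.5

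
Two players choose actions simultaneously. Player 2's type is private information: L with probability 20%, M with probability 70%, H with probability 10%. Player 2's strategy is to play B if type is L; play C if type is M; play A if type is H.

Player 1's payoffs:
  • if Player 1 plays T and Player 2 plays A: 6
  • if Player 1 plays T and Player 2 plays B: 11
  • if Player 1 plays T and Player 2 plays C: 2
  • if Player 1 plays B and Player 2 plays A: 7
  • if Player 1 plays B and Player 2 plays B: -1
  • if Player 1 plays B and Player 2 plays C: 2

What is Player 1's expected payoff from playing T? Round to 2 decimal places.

E[T] = 0.2·11 + 0.7·2 + 0.1·6 = 2.2 + 1.4 + 0.6 = 4.2

4.20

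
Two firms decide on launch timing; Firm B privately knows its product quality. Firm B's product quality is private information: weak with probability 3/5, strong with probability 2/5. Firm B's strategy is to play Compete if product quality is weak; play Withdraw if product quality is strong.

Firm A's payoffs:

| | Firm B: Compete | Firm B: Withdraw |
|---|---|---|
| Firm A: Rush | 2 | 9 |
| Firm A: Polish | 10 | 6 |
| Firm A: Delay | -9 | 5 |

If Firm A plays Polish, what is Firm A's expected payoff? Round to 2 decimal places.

Take the expectation over Firm B's product quality, weighting each type's action by its prior probability.
E[Polish] = 3/5·10 + 2/5·6 = 6 + 12/5 = 42/5

8.40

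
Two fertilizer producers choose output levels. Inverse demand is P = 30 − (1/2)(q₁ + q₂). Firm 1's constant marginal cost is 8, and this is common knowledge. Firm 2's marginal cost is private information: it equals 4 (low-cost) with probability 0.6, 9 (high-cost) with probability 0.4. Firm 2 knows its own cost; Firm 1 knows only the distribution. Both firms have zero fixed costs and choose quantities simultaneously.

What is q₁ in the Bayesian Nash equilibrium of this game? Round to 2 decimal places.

13.33

Type-c best response for Firm 2: q₂(c) = (30 − c) − q₁/2.
Firm 1 maximizes expected profit; its first-order condition is 30 − q₁ − (1/2)E[q₂] − 8 = 0.
Substituting E[q₂] and solving: E[c₂] = 6, so q₁ = (30 − 2·8 + 6)/(3/2) = 13.3333.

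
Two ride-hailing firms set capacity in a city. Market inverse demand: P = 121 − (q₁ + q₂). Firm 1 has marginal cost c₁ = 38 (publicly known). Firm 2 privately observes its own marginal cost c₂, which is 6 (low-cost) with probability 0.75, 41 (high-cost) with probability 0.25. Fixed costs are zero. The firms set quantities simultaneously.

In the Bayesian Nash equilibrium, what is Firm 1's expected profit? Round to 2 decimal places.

Firm 2 with cost c maximizes (121 − (q₁+q₂) − c)·q₂, giving q₂(c) = (121 − c − q₁)/2.
E[c₂] = 0.75·6 + 0.25·41 = 14.75
Firm 1's FOC against E[q₂] yields q₁ = (121 − 2·38 + E[c₂])/3 = (121 − 76 + 14.75)/3 = 19.9167.
E[P] = 121 − (q₁ + E[q₂]) = 57.9167; Firm 1's expected profit = (E[P] − 38)·q₁ = (57.9167 − 38)·19.9167 = 396.674.

396.67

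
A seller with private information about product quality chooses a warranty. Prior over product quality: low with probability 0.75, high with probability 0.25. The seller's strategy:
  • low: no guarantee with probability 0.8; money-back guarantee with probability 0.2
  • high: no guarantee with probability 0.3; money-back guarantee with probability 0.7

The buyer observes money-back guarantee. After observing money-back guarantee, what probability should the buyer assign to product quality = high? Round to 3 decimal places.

P(money-back guarantee) = 0.75·0.2 + 0.25·0.7 = 0.325
P(high | money-back guarantee) = (0.25·0.7) / 0.325 = 0.175 / 0.325 = 0.538462

0.538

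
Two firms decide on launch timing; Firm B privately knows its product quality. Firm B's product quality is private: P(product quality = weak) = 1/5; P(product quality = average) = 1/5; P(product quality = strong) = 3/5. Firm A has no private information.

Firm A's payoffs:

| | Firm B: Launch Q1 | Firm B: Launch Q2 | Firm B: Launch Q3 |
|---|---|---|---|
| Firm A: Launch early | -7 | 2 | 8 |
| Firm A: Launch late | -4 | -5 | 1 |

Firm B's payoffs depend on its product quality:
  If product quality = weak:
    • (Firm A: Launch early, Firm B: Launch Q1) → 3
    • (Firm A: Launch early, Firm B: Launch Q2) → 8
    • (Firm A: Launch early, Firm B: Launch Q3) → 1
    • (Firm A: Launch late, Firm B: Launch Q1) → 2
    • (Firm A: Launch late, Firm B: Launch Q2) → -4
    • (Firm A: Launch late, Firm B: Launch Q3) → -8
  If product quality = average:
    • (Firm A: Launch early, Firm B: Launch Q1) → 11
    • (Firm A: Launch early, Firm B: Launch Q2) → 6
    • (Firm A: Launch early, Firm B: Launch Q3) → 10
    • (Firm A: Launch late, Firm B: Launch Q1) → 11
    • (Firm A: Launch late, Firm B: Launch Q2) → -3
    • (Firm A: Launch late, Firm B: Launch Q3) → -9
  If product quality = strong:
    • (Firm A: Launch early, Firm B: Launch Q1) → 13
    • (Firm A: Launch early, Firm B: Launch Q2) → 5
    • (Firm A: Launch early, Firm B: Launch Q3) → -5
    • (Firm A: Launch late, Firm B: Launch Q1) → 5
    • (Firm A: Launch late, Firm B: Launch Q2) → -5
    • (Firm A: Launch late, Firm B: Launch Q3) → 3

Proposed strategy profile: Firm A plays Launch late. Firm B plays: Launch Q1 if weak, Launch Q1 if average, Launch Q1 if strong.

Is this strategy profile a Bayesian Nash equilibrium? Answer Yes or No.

Yes

Firm A plays Launch late: E[Launch late] = 1/5·(-4) + 1/5·(-4) + 3/5·(-4) = -4; E[Launch early] = -7. Best-responding. ✓
Firm B (product quality weak), facing Launch late: Launch Q1 gives 2, Launch Q2 gives -4, Launch Q3 gives -8. Proposed Launch Q1 is best. ✓
Firm B (product quality average), facing Launch late: Launch Q1 gives 11, Launch Q2 gives -3, Launch Q3 gives -9. Proposed Launch Q1 is best. ✓
Firm B (product quality strong), facing Launch late: Launch Q1 gives 5, Launch Q2 gives -5, Launch Q3 gives 3. Proposed Launch Q1 is best. ✓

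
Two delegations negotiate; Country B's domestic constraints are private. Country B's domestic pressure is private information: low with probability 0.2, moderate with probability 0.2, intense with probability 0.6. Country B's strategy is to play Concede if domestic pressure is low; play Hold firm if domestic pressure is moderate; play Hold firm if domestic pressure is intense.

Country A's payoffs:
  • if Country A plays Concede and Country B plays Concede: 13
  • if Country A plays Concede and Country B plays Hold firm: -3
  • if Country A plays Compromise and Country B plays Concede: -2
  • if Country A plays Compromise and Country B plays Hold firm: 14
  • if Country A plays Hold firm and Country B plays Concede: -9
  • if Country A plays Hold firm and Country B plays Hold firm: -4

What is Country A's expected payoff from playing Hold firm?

Take the expectation over Country B's domestic pressure, weighting each type's action by its prior probability.
E[Hold firm] = 0.2·(-9) + 0.2·(-4) + 0.6·(-4) = (-1.8) + (-0.8) + (-2.4) = -5

-5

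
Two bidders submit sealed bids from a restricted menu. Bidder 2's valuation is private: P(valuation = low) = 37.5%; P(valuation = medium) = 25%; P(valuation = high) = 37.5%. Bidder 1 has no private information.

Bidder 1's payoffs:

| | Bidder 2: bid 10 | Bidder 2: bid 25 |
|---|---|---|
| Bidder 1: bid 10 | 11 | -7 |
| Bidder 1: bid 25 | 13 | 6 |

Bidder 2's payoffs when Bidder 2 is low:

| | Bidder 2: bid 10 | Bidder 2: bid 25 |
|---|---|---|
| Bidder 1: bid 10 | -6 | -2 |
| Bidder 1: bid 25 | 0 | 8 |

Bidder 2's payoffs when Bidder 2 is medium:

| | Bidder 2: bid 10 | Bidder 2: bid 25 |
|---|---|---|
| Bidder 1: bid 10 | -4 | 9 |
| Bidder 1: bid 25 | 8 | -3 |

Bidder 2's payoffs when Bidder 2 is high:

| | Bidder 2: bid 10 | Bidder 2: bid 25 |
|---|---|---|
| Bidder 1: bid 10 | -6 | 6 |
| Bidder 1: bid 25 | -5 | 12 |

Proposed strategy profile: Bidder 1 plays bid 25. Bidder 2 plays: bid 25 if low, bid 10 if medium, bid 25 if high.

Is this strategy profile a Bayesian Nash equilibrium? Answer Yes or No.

Bidder 1 plays bid 25: E[bid 25] = 0.375·(6) + 0.25·(13) + 0.375·(6) = 7.75; E[bid 10] = -2.5. Best-responding. ✓
Bidder 2 (valuation low), facing bid 25: bid 10 gives 0, bid 25 gives 8. Proposed bid 25 is best. ✓
Bidder 2 (valuation medium), facing bid 25: bid 10 gives 8, bid 25 gives -3. Proposed bid 10 is best. ✓
Bidder 2 (valuation high), facing bid 25: bid 10 gives -5, bid 25 gives 12. Proposed bid 25 is best. ✓

Yes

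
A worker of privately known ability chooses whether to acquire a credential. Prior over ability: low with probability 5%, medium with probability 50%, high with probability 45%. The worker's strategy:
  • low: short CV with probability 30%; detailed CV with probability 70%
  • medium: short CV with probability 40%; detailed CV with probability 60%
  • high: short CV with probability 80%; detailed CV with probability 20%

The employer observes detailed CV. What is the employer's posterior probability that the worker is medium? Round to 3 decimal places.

P(detailed CV) = 0.05·0.7 + 0.5·0.6 + 0.45·0.2 = 0.425
P(medium | detailed CV) = (0.5·0.6) / 0.425 = 0.3 / 0.425 = 0.705882

0.706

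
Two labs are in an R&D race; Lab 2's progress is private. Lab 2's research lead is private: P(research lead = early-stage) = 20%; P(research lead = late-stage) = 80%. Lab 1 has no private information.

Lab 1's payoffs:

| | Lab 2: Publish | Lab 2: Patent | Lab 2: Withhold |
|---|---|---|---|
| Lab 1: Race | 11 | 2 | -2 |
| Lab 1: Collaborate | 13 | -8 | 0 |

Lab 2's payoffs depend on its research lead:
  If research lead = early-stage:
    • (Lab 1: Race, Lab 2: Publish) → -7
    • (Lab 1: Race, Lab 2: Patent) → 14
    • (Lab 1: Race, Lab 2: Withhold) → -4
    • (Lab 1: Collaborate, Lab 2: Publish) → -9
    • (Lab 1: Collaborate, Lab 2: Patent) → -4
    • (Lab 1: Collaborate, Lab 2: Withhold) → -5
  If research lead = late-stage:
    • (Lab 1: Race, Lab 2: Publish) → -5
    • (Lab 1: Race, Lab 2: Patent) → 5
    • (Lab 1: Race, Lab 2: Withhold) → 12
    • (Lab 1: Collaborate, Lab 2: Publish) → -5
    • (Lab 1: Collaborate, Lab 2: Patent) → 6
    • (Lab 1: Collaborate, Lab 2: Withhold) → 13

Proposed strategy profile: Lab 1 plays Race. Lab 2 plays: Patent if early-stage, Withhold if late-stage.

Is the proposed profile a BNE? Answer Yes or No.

Lab 1 plays Race: E[Race] = 0.2·(2) + 0.8·(-2) = -1.2; E[Collaborate] = -1.6. Best-responding. ✓
Lab 2 (research lead early-stage), facing Race: Publish gives -7, Patent gives 14, Withhold gives -4. Proposed Patent is best. ✓
Lab 2 (research lead late-stage), facing Race: Publish gives -5, Patent gives 5, Withhold gives 12. Proposed Withhold is best. ✓

Yes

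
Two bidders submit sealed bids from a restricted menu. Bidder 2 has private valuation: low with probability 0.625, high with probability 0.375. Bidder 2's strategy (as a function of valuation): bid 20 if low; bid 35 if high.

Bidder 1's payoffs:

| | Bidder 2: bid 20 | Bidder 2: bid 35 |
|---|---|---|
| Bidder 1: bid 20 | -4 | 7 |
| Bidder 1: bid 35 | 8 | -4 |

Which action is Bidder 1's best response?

bid 35

E[bid 20] = 0.625·(-4) + 0.375·(7) = 0.125
E[bid 35] = 0.625·(8) + 0.375·(-4) = 3.5
Best response: bid 35 (3.5 is the largest).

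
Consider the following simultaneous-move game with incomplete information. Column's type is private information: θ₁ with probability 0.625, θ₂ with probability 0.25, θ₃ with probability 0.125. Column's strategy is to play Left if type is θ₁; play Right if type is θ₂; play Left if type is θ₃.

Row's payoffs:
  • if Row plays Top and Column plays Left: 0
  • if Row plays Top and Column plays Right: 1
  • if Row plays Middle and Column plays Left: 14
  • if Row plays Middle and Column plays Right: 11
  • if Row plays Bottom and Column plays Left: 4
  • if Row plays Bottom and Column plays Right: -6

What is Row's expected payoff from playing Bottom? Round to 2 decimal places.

1.50

E[Bottom] = 0.625·4 + 0.25·(-6) + 0.125·4 = 2.5 + (-1.5) + 0.5 = 1.5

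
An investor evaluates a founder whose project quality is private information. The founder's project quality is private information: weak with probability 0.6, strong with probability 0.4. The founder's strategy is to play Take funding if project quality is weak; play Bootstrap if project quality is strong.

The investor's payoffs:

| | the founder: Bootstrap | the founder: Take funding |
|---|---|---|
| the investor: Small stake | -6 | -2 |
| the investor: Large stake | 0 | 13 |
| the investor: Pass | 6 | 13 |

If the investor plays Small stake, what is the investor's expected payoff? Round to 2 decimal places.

-3.60

E[Small stake] = 0.6·(-2) + 0.4·(-6) = (-1.2) + (-2.4) = -3.6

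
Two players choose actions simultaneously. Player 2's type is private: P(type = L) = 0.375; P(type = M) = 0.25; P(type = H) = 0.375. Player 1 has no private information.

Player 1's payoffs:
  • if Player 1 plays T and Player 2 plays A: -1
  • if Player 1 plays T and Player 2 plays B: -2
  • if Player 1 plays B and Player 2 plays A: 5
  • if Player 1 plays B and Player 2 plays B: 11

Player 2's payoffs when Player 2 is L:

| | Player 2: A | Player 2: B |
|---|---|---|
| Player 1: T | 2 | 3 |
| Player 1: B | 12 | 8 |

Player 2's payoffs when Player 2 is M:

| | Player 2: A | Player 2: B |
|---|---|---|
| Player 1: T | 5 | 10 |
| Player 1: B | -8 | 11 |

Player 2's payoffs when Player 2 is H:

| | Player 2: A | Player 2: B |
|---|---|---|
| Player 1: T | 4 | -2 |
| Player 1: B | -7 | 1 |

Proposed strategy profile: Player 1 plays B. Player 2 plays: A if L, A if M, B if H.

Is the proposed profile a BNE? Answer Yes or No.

A profile is a BNE iff every type of every player is best-responding given beliefs about the other side.
Player 1 plays B: E[B] = 0.375·(5) + 0.25·(5) + 0.375·(11) = 7.25; E[T] = -1.375. Best-responding. ✓
Player 2 (type L), facing B: A gives 12, B gives 8. Proposed A is best. ✓
Player 2 (type M), facing B: A gives -8, B gives 11. Proposed A is not best — profitable deviation exists. ✗
Player 2 (type H), facing B: A gives -7, B gives 1. Proposed B is best. ✓

No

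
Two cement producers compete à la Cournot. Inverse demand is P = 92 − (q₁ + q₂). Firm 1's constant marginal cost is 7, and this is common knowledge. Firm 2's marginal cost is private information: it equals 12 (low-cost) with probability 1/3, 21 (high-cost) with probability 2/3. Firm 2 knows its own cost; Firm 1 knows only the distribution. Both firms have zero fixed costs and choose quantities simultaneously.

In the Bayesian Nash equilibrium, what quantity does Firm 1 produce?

Each type of Firm 2 best-responds to q₁; Firm 1 best-responds to the expected q₂ over Firm 2's types.
Firm 2 with cost c maximizes (92 − (q₁+q₂) − c)·q₂, giving q₂(c) = (92 − c − q₁)/2.
E[c₂] = 1/3·12 + 2/3·21 = 18
Firm 1's FOC against E[q₂] yields q₁ = (92 − 2·7 + E[c₂])/3 = (92 − 14 + 18)/3 = 32.

32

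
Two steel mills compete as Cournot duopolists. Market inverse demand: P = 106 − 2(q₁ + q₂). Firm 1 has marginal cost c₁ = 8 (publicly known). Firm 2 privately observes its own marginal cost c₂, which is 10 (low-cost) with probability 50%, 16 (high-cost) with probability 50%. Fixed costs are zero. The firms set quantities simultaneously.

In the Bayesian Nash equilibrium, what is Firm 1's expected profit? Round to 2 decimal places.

589.39

Firm 2 with cost c maximizes (106 − 2(q₁+q₂) − c)·q₂, giving q₂(c) = (106 − c − 2q₁)/4.
E[c₂] = 0.5·10 + 0.5·16 = 13
Firm 1's FOC against E[q₂] yields q₁ = (106 − 2·8 + E[c₂])/6 = (106 − 16 + 13)/6 = 17.1667.
E[P] = 106 − 2·(q₁ + E[q₂]) = 42.3333; Firm 1's expected profit = (E[P] − 8)·q₁ = (42.3333 − 8)·17.1667 = 589.389.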